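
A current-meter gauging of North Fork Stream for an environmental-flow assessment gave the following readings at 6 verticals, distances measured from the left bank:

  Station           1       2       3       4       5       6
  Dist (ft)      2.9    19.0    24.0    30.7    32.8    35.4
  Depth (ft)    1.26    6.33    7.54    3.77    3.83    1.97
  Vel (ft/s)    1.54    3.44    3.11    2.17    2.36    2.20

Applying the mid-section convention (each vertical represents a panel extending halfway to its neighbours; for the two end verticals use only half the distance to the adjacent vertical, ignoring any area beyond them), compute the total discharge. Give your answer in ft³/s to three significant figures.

445 ft³/s

w_1 = (19.0 − 2.9)/2 = 8.05 ft; q_1 = 1.54 × 1.26 × 8.05 = 15.62 ft³/s
w_2 = (24.0 − 2.9)/2 = 10.55 ft; q_2 = 3.44 × 6.33 × 10.55 = 229.7 ft³/s
w_3 = (30.7 − 19.0)/2 = 5.85 ft; q_3 = 3.11 × 7.54 × 5.85 = 137.2 ft³/s
w_4 = (32.8 − 24.0)/2 = 4.4 ft; q_4 = 2.17 × 3.77 × 4.4 = 36.00 ft³/s
w_5 = (35.4 − 30.7)/2 = 2.35 ft; q_5 = 2.36 × 3.83 × 2.35 = 21.24 ft³/s
w_6 = (35.4 − 32.8)/2 = 1.3 ft; q_6 = 2.20 × 1.97 × 1.3 = 5.634 ft³/s
Q = Σ qᵢ = 445.4 ft³/s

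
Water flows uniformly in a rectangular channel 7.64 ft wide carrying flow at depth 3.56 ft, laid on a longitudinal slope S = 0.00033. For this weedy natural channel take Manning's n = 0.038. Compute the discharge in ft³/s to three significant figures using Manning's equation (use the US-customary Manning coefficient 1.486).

29.0 ft³/s

A = b·y = 7.64 × 3.56 = 27.20 ft²
P = b + 2y = 7.64 + 2×3.56 = 14.76 ft
R = A/P = 27.20/14.76 = 1.843 ft
Q = (1.486/n)·A·R^(2/3)·S^(1/2) = (1.486/0.038) × 27.20 × 1.843^(2/3) × 0.00033^(1/2) = 29.04 ft³/s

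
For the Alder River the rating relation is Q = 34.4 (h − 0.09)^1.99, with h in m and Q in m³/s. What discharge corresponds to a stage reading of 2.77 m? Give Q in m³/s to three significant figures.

Q = 34.4 × (2.77 − 0.09)^1.99 = 34.4 × 2.68^1.99 = 244.7 m³/s

245 m³/s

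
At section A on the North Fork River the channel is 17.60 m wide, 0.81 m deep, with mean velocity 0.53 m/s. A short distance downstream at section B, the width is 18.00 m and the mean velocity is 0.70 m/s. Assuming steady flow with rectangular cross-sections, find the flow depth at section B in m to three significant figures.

Q = A₁V₁ = (17.60×0.81) × 0.53 = 7.556 m³/s
d₂ = Q/(b₂ V₂) = 7.556/(18.00×0.70) = 0.5997 m

0.600 m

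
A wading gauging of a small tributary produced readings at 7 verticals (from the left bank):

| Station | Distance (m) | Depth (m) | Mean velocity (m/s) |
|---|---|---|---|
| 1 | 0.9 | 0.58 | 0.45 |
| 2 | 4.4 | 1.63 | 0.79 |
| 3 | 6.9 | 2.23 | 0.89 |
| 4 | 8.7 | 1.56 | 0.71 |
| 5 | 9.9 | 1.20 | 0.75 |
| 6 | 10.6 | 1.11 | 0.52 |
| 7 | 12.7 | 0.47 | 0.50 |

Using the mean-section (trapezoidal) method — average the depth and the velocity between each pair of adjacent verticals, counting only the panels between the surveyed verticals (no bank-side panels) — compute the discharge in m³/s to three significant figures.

11.7 m³/s

Panel 1-2: Δb = 3.5 m, d̄ = (0.58+1.63)/2 = 1.105, v̄ = (0.45+0.79)/2 = 0.62 → q = 3.5×1.105×0.62 = 2.398 m³/s
Panel 2-3: Δb = 2.5 m, d̄ = (1.63+2.23)/2 = 1.93, v̄ = (0.79+0.89)/2 = 0.84 → q = 2.5×1.93×0.84 = 4.053 m³/s
Panel 3-4: Δb = 1.8 m, d̄ = (2.23+1.56)/2 = 1.895, v̄ = (0.89+0.71)/2 = 0.8 → q = 1.8×1.895×0.8 = 2.729 m³/s
Panel 4-5: Δb = 1.2 m, d̄ = (1.56+1.20)/2 = 1.38, v̄ = (0.71+0.75)/2 = 0.73 → q = 1.2×1.38×0.73 = 1.209 m³/s
Panel 5-6: Δb = 0.7 m, d̄ = (1.20+1.11)/2 = 1.155, v̄ = (0.75+0.52)/2 = 0.635 → q = 0.7×1.155×0.635 = 0.5134 m³/s
Panel 6-7: Δb = 2.1 m, d̄ = (1.11+0.47)/2 = 0.79, v̄ = (0.52+0.50)/2 = 0.51 → q = 2.1×0.79×0.51 = 0.8461 m³/s
Q = Σ q = 11.75 m³/s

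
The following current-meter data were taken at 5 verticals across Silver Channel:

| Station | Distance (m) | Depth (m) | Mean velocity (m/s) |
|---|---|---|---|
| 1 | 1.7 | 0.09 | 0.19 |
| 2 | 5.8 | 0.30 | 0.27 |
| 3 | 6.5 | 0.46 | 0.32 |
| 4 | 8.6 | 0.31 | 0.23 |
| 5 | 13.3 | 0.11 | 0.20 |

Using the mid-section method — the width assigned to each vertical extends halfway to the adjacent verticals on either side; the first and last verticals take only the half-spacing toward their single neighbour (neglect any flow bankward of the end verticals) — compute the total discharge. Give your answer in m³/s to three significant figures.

w_1 = (5.8 − 1.7)/2 = 2.05 m; q_1 = 0.19 × 0.09 × 2.05 = 0.03506 m³/s
w_2 = (6.5 − 1.7)/2 = 2.4 m; q_2 = 0.27 × 0.30 × 2.4 = 0.1944 m³/s
w_3 = (8.6 − 5.8)/2 = 1.4 m; q_3 = 0.32 × 0.46 × 1.4 = 0.2061 m³/s
w_4 = (13.3 − 6.5)/2 = 3.4 m; q_4 = 0.23 × 0.31 × 3.4 = 0.2424 m³/s
w_5 = (13.3 − 8.6)/2 = 2.35 m; q_5 = 0.20 × 0.11 × 2.35 = 0.05170 m³/s
Q = Σ qᵢ = 0.7297 m³/s

0.730 m³/s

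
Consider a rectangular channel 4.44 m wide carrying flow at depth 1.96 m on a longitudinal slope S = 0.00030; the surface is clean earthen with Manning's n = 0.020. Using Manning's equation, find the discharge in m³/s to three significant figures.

7.74 m³/s

A = b·y = 4.44 × 1.96 = 8.702 m²
P = b + 2y = 4.44 + 2×1.96 = 8.360 m
R = A/P = 8.702/8.360 = 1.041 m
Q = (1/n)·A·R^(2/3)·S^(1/2) = (1/0.020) × 8.702 × 1.041^(2/3) × 0.00030^(1/2) = 7.741 m³/s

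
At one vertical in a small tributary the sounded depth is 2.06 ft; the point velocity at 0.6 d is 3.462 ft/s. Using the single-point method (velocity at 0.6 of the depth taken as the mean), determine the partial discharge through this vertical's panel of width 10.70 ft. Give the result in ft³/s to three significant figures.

76.3 ft³/s

v̄ = v₀.₆ = 3.462 ft/s
q = v̄ × d × w = 3.462 × 2.06 × 10.70 = 76.31 ft³/s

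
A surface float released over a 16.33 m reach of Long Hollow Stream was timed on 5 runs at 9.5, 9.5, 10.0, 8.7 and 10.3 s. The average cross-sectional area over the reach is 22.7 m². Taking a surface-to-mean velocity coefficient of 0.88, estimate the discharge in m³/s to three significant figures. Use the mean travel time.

t̄ = (9.5 + 9.5 + 10.0 + 8.7 + 10.3) / 5 = 9.6 s
v_surface = L / t̄ = 16.33 / 9.6 = 1.701 m/s
v_mean = 0.88 × 1.701 = 1.497 m/s
Q = A × v_mean = 22.7 × 1.497 = 33.98 m³/s

34.0 m³/s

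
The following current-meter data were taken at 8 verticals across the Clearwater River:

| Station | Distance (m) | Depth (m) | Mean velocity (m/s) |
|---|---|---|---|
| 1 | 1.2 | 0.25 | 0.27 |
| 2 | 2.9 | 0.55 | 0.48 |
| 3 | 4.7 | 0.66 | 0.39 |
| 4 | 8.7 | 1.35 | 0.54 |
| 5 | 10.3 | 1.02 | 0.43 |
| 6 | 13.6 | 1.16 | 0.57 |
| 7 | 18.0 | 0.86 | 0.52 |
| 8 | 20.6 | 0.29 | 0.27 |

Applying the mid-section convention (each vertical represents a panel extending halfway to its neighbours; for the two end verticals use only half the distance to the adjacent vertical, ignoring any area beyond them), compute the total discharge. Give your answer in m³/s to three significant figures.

w_1 = (2.9 − 1.2)/2 = 0.85 m; q_1 = 0.27 × 0.25 × 0.85 = 0.05738 m³/s
w_2 = (4.7 − 1.2)/2 = 1.75 m; q_2 = 0.48 × 0.55 × 1.75 = 0.4620 m³/s
w_3 = (8.7 − 2.9)/2 = 2.9 m; q_3 = 0.39 × 0.66 × 2.9 = 0.7465 m³/s
w_4 = (10.3 − 4.7)/2 = 2.8 m; q_4 = 0.54 × 1.35 × 2.8 = 2.041 m³/s
w_5 = (13.6 − 8.7)/2 = 2.45 m; q_5 = 0.43 × 1.02 × 2.45 = 1.075 m³/s
w_6 = (18.0 − 10.3)/2 = 3.85 m; q_6 = 0.57 × 1.16 × 3.85 = 2.546 m³/s
w_7 = (20.6 − 13.6)/2 = 3.5 m; q_7 = 0.52 × 0.86 × 3.5 = 1.565 m³/s
w_8 = (20.6 − 18.0)/2 = 1.3 m; q_8 = 0.27 × 0.29 × 1.3 = 0.1018 m³/s
Q = Σ qᵢ = 8.594 m³/s

8.59 m³/s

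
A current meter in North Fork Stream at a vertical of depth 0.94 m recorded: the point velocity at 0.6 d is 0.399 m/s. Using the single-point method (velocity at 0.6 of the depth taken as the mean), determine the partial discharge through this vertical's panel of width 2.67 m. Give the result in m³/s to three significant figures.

1.00 m³/s

v̄ = v₀.₆ = 0.399 m/s
q = v̄ × d × w = 0.3990 × 0.94 × 2.67 = 1.001 m³/s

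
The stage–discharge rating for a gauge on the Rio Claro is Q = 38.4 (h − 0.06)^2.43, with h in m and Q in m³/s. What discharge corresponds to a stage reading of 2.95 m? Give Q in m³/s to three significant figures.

506 m³/s

Q = 38.4 × (2.95 − 0.06)^2.43 = 38.4 × 2.89^2.43 = 506.2 m³/s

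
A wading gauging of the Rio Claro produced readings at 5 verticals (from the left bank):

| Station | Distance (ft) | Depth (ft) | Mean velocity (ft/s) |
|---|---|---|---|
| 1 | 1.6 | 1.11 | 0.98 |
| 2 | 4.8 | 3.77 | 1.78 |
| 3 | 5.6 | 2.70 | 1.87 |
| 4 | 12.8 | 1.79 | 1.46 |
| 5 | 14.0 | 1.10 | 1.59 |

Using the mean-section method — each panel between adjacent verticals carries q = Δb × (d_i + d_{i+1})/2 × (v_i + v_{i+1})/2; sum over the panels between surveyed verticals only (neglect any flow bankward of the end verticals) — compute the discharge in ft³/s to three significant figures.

Panel 1-2: Δb = 3.2 ft, d̄ = (1.11+3.77)/2 = 2.44, v̄ = (0.98+1.78)/2 = 1.38 → q = 3.2×2.44×1.38 = 10.78 ft³/s
Panel 2-3: Δb = 0.8 ft, d̄ = (3.77+2.70)/2 = 3.235, v̄ = (1.78+1.87)/2 = 1.825 → q = 0.8×3.235×1.825 = 4.723 ft³/s
Panel 3-4: Δb = 7.2 ft, d̄ = (2.70+1.79)/2 = 2.245, v̄ = (1.87+1.46)/2 = 1.665 → q = 7.2×2.245×1.665 = 26.91 ft³/s
Panel 4-5: Δb = 1.2 ft, d̄ = (1.79+1.10)/2 = 1.445, v̄ = (1.46+1.59)/2 = 1.525 → q = 1.2×1.445×1.525 = 2.644 ft³/s
Q = Σ q = 45.06 ft³/s

45.1 ft³/s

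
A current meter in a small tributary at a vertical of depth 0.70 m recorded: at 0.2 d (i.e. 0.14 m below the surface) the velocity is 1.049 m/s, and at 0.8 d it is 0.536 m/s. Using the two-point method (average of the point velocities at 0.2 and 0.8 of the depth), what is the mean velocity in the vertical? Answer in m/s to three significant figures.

0.793 m/s

v̄ = (1.049 + 0.536) / 2 = 0.7925 m/s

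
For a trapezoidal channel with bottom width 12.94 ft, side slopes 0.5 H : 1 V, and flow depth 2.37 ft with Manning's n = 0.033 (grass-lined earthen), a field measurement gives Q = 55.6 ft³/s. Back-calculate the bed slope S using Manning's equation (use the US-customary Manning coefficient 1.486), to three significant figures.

0.000605

A = (b + z·y)·y = (12.94 + 0.5×2.37)×2.37 = 33.48 ft²
P = b + 2y√(1+z²) = 12.94 + 2×2.37×√(1+0.5²) = 18.24 ft
R = A/P = 33.48/18.24 = 1.835 ft
S = (Q·n / (1.486·A·R^(2/3)))² = (55.6×0.033 / (1.486×33.48×1.499))² = 0.0006054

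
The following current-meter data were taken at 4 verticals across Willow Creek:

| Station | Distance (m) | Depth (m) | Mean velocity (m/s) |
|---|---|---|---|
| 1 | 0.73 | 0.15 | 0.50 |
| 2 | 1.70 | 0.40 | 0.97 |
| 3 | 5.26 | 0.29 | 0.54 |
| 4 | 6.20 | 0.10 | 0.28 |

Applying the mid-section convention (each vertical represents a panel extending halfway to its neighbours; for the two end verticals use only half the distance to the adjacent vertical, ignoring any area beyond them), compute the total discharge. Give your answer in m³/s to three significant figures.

1.28 m³/s

w_1 = (1.70 − 0.73)/2 = 0.485 m; q_1 = 0.50 × 0.15 × 0.485 = 0.03638 m³/s
w_2 = (5.26 − 0.73)/2 = 2.265 m; q_2 = 0.97 × 0.40 × 2.265 = 0.8788 m³/s
w_3 = (6.20 − 1.70)/2 = 2.25 m; q_3 = 0.54 × 0.29 × 2.25 = 0.3524 m³/s
w_4 = (6.20 − 5.26)/2 = 0.47 m; q_4 = 0.28 × 0.10 × 0.47 = 0.01316 m³/s
Q = Σ qᵢ = 1.281 m³/s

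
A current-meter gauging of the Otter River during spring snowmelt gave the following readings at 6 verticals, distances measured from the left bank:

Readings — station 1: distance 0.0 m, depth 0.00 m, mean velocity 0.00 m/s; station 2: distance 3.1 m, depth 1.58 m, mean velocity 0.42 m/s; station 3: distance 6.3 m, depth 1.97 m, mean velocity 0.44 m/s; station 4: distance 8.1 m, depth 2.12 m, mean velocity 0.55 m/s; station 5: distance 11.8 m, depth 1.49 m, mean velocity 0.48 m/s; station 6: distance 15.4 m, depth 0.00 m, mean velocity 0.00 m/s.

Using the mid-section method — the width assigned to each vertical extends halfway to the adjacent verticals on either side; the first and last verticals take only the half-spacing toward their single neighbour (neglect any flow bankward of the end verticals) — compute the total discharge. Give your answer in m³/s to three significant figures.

10.1 m³/s

w_2 = (6.3 − 0.0)/2 = 3.15 m; q_2 = 0.42 × 1.58 × 3.15 = 2.090 m³/s
w_3 = (8.1 − 3.1)/2 = 2.5 m; q_3 = 0.44 × 1.97 × 2.5 = 2.167 m³/s
w_4 = (11.8 − 6.3)/2 = 2.75 m; q_4 = 0.55 × 2.12 × 2.75 = 3.207 m³/s
w_5 = (15.4 − 8.1)/2 = 3.65 m; q_5 = 0.48 × 1.49 × 3.65 = 2.610 m³/s
Stations 1, 6 contribute zero (depth or velocity is 0).
Q = Σ qᵢ = 10.07 m³/s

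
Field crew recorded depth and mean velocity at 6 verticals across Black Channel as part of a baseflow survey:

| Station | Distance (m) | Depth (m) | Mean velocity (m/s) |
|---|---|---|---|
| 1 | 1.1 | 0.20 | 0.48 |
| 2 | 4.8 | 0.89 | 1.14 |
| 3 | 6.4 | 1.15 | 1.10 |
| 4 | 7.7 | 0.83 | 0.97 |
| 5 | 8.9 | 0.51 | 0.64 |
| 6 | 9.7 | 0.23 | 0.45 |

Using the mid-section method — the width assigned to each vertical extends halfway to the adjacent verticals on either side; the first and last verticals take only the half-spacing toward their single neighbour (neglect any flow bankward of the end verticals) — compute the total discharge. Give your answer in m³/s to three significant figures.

w_1 = (4.8 − 1.1)/2 = 1.85 m; q_1 = 0.48 × 0.20 × 1.85 = 0.1776 m³/s
w_2 = (6.4 − 1.1)/2 = 2.65 m; q_2 = 1.14 × 0.89 × 2.65 = 2.689 m³/s
w_3 = (7.7 − 4.8)/2 = 1.45 m; q_3 = 1.10 × 1.15 × 1.45 = 1.834 m³/s
w_4 = (8.9 − 6.4)/2 = 1.25 m; q_4 = 0.97 × 0.83 × 1.25 = 1.006 m³/s
w_5 = (9.7 − 7.7)/2 = 1 m; q_5 = 0.64 × 0.51 × 1 = 0.3264 m³/s
w_6 = (9.7 − 8.9)/2 = 0.4 m; q_6 = 0.45 × 0.23 × 0.4 = 0.04140 m³/s
Q = Σ qᵢ = 6.075 m³/s

6.07 m³/s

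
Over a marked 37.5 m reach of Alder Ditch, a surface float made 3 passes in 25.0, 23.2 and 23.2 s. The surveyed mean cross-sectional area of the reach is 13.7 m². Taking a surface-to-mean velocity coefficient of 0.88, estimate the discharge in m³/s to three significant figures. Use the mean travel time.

t̄ = (25.0 + 23.2 + 23.2) / 3 = 23.8 s
v_surface = L / t̄ = 37.5 / 23.8 = 1.576 m/s
v_mean = 0.88 × 1.576 = 1.387 m/s
Q = A × v_mean = 13.7 × 1.387 = 19.00 m³/s

19.0 m³/s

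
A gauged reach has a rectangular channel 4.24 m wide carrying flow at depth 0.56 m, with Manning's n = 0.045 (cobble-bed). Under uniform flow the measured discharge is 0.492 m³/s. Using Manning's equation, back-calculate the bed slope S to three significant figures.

A = b·y = 4.24 × 0.56 = 2.374 m²
P = b + 2y = 4.24 + 2×0.56 = 5.360 m
R = A/P = 2.374/5.360 = 0.4430 m
S = (Q·n / (1·A·R^(2/3)))² = (0.492×0.045 / (1×2.374×0.5811))² = 0.0002575

0.000257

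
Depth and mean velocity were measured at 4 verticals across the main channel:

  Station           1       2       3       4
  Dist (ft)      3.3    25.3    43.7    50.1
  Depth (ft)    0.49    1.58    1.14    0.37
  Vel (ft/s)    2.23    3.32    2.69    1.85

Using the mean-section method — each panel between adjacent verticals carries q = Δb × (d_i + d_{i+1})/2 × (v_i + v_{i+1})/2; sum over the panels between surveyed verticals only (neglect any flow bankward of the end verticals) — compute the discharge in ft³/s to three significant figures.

149 ft³/s

Panel 1-2: Δb = 22 ft, d̄ = (0.49+1.58)/2 = 1.035, v̄ = (2.23+3.32)/2 = 2.775 → q = 22×1.035×2.775 = 63.19 ft³/s
Panel 2-3: Δb = 18.4 ft, d̄ = (1.58+1.14)/2 = 1.36, v̄ = (3.32+2.69)/2 = 3.005 → q = 18.4×1.36×3.005 = 75.20 ft³/s
Panel 3-4: Δb = 6.4 ft, d̄ = (1.14+0.37)/2 = 0.755, v̄ = (2.69+1.85)/2 = 2.27 → q = 6.4×0.755×2.27 = 10.97 ft³/s
Q = Σ q = 149.4 ft³/s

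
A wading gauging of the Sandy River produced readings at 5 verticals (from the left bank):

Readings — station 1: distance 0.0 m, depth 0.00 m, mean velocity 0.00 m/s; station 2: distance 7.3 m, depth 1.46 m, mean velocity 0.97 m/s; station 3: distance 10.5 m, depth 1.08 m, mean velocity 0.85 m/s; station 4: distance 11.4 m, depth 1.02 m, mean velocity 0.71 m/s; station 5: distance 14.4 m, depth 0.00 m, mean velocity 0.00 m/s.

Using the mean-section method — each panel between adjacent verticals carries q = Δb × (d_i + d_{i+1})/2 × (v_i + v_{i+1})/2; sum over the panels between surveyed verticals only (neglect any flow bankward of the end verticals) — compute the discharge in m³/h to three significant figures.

Panel 1-2: Δb = 7.3 m, d̄ = (0.00+1.46)/2 = 0.73, v̄ = (0.00+0.97)/2 = 0.485 → q = 7.3×0.73×0.485 = 2.585 m³/s
Panel 2-3: Δb = 3.2 m, d̄ = (1.46+1.08)/2 = 1.27, v̄ = (0.97+0.85)/2 = 0.91 → q = 3.2×1.27×0.91 = 3.698 m³/s
Panel 3-4: Δb = 0.9 m, d̄ = (1.08+1.02)/2 = 1.05, v̄ = (0.85+0.71)/2 = 0.78 → q = 0.9×1.05×0.78 = 0.7371 m³/s
Panel 4-5: Δb = 3 m, d̄ = (1.02+0.00)/2 = 0.51, v̄ = (0.71+0.00)/2 = 0.355 → q = 3×0.51×0.355 = 0.5432 m³/s
Q = Σ q = 7.563 m³/s
= 7.563 × 3600 = 27230 m³/h

27200 m³/h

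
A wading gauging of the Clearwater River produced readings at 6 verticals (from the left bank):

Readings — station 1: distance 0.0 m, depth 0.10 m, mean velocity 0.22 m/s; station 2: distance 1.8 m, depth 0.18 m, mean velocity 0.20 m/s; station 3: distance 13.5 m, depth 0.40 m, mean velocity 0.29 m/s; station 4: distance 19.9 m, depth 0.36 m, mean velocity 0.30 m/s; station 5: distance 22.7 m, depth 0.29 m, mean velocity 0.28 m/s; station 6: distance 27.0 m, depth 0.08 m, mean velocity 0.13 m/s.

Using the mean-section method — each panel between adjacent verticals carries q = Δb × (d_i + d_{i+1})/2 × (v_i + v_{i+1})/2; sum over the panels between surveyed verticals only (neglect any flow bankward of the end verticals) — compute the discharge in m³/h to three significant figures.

7300 m³/h

Panel 1-2: Δb = 1.8 m, d̄ = (0.10+0.18)/2 = 0.14, v̄ = (0.22+0.20)/2 = 0.21 → q = 1.8×0.14×0.21 = 0.05292 m³/s
Panel 2-3: Δb = 11.7 m, d̄ = (0.18+0.40)/2 = 0.29, v̄ = (0.20+0.29)/2 = 0.245 → q = 11.7×0.29×0.245 = 0.8313 m³/s
Panel 3-4: Δb = 6.4 m, d̄ = (0.40+0.36)/2 = 0.38, v̄ = (0.29+0.30)/2 = 0.295 → q = 6.4×0.38×0.295 = 0.7174 m³/s
Panel 4-5: Δb = 2.8 m, d̄ = (0.36+0.29)/2 = 0.325, v̄ = (0.30+0.28)/2 = 0.29 → q = 2.8×0.325×0.29 = 0.2639 m³/s
Panel 5-6: Δb = 4.3 m, d̄ = (0.29+0.08)/2 = 0.185, v̄ = (0.28+0.13)/2 = 0.205 → q = 4.3×0.185×0.205 = 0.1631 m³/s
Q = Σ q = 2.029 m³/s
= 2.029 × 3600 = 7303 m³/h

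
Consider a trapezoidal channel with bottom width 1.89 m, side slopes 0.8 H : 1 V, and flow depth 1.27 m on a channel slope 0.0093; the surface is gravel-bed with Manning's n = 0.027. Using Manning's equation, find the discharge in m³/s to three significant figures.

A = (b + z·y)·y = (1.89 + 0.8×1.27)×1.27 = 3.691 m²
P = b + 2y√(1+z²) = 1.89 + 2×1.27×√(1+0.8²) = 5.143 m
R = A/P = 3.691/5.143 = 0.7176 m
Q = (1/n)·A·R^(2/3)·S^(1/2) = (1/0.027) × 3.691 × 0.7176^(2/3) × 0.0093^(1/2) = 10.57 m³/s

10.6 m³/s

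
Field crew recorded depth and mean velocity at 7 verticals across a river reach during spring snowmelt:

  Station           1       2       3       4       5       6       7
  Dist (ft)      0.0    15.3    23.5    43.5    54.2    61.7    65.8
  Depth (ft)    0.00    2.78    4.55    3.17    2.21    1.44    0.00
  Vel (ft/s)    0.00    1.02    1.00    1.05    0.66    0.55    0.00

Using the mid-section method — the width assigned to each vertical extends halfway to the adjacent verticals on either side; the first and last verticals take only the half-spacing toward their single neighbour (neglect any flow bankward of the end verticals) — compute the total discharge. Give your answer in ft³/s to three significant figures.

w_2 = (23.5 − 0.0)/2 = 11.75 ft; q_2 = 1.02 × 2.78 × 11.75 = 33.32 ft³/s
w_3 = (43.5 − 15.3)/2 = 14.1 ft; q_3 = 1.00 × 4.55 × 14.1 = 64.16 ft³/s
w_4 = (54.2 − 23.5)/2 = 15.35 ft; q_4 = 1.05 × 3.17 × 15.35 = 51.09 ft³/s
w_5 = (61.7 − 43.5)/2 = 9.1 ft; q_5 = 0.66 × 2.21 × 9.1 = 13.27 ft³/s
w_6 = (65.8 − 54.2)/2 = 5.8 ft; q_6 = 0.55 × 1.44 × 5.8 = 4.594 ft³/s
Stations 1, 7 contribute zero (depth or velocity is 0).
Q = Σ qᵢ = 166.4 ft³/s

166 ft³/s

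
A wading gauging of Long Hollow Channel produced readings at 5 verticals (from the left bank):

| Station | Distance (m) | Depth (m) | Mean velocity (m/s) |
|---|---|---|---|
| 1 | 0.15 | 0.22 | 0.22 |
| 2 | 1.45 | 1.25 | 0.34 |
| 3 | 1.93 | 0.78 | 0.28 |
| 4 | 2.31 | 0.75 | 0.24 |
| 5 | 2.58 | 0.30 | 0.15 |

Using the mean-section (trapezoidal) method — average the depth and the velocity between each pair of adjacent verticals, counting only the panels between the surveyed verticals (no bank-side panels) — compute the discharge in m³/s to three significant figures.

0.522 m³/s

Panel 1-2: Δb = 1.3 m, d̄ = (0.22+1.25)/2 = 0.735, v̄ = (0.22+0.34)/2 = 0.28 → q = 1.3×0.735×0.28 = 0.2675 m³/s
Panel 2-3: Δb = 0.48 m, d̄ = (1.25+0.78)/2 = 1.015, v̄ = (0.34+0.28)/2 = 0.31 → q = 0.48×1.015×0.31 = 0.1510 m³/s
Panel 3-4: Δb = 0.38 m, d̄ = (0.78+0.75)/2 = 0.765, v̄ = (0.28+0.24)/2 = 0.26 → q = 0.38×0.765×0.26 = 0.07558 m³/s
Panel 4-5: Δb = 0.27 m, d̄ = (0.75+0.30)/2 = 0.525, v̄ = (0.24+0.15)/2 = 0.195 → q = 0.27×0.525×0.195 = 0.02764 m³/s
Q = Σ q = 0.5218 m³/s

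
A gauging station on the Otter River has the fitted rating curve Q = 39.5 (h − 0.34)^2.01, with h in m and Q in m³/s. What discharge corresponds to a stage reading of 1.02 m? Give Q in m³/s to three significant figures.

18.2 m³/s

Q = 39.5 × (1.02 − 0.34)^2.01 = 39.5 × 0.68^2.01 = 18.19 m³/s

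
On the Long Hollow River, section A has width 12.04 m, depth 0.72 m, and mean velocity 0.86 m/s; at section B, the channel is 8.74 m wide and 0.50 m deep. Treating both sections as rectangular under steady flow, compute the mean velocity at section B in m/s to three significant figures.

Q = A₁V₁ = (12.04×0.72) × 0.86 = 7.455 m³/s
A₂ = 8.74 × 0.50 = 4.370 m²
V₂ = Q/A₂ = 7.455/4.370 = 1.706 m/s

1.71 m/s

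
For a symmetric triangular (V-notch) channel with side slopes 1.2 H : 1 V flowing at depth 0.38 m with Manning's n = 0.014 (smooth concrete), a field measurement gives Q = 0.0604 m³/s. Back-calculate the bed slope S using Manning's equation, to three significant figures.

0.000310

A = z·y² = 1.2×0.38² = 0.1733 m²
P = 2y√(1+z²) = 2×0.38×√(1+1.2²) = 1.187 m
R = A/P = 0.1733/1.187 = 0.1460 m
S = (Q·n / (1·A·R^(2/3)))² = (0.0604×0.014 / (1×0.1733×0.2772))² = 0.0003099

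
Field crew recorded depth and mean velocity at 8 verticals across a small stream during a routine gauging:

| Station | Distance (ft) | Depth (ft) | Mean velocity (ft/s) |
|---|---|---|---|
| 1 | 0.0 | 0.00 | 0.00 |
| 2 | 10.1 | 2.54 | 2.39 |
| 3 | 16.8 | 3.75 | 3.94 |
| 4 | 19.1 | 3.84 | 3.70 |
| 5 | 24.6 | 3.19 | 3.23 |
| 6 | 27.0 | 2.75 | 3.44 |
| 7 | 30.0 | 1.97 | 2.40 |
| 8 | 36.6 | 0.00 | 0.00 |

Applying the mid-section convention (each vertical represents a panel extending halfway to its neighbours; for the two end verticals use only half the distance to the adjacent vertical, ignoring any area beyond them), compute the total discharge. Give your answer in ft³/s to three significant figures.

w_2 = (16.8 − 0.0)/2 = 8.4 ft; q_2 = 2.39 × 2.54 × 8.4 = 50.99 ft³/s
w_3 = (19.1 − 10.1)/2 = 4.5 ft; q_3 = 3.94 × 3.75 × 4.5 = 66.49 ft³/s
w_4 = (24.6 − 16.8)/2 = 3.9 ft; q_4 = 3.70 × 3.84 × 3.9 = 55.41 ft³/s
w_5 = (27.0 − 19.1)/2 = 3.95 ft; q_5 = 3.23 × 3.19 × 3.95 = 40.70 ft³/s
w_6 = (30.0 − 24.6)/2 = 2.7 ft; q_6 = 3.44 × 2.75 × 2.7 = 25.54 ft³/s
w_7 = (36.6 − 27.0)/2 = 4.8 ft; q_7 = 2.40 × 1.97 × 4.8 = 22.69 ft³/s
Stations 1, 8 contribute zero (depth or velocity is 0).
Q = Σ qᵢ = 261.8 ft³/s

262 ft³/s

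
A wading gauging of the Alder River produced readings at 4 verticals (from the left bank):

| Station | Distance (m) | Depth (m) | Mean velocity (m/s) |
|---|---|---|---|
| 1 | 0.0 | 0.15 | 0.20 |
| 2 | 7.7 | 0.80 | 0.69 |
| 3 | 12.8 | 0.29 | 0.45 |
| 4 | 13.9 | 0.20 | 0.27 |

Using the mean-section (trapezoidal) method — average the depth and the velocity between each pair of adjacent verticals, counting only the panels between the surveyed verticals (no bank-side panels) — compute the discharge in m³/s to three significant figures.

Panel 1-2: Δb = 7.7 m, d̄ = (0.15+0.80)/2 = 0.475, v̄ = (0.20+0.69)/2 = 0.445 → q = 7.7×0.475×0.445 = 1.628 m³/s
Panel 2-3: Δb = 5.1 m, d̄ = (0.80+0.29)/2 = 0.545, v̄ = (0.69+0.45)/2 = 0.57 → q = 5.1×0.545×0.57 = 1.584 m³/s
Panel 3-4: Δb = 1.1 m, d̄ = (0.29+0.20)/2 = 0.245, v̄ = (0.45+0.27)/2 = 0.36 → q = 1.1×0.245×0.36 = 0.09702 m³/s
Q = Σ q = 3.309 m³/s

3.31 m³/s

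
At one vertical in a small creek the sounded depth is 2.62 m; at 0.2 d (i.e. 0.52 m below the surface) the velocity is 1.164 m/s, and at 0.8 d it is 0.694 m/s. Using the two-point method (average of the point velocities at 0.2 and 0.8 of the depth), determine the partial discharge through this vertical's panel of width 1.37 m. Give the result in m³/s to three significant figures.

v̄ = (1.164 + 0.694) / 2 = 0.9290 m/s
q = v̄ × d × w = 0.9290 × 2.62 × 1.37 = 3.335 m³/s

3.33 m³/s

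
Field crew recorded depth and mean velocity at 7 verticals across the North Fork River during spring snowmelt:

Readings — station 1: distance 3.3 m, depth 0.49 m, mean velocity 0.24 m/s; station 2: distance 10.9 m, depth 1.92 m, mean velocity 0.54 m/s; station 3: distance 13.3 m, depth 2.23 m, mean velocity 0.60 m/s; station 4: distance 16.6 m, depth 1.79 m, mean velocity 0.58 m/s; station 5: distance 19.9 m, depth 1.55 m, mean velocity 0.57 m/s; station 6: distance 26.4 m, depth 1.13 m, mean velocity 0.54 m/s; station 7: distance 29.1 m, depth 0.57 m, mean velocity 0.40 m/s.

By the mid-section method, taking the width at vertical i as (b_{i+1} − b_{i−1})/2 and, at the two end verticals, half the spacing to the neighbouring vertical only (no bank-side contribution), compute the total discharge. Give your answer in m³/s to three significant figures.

w_1 = (10.9 − 3.3)/2 = 3.8 m; q_1 = 0.24 × 0.49 × 3.8 = 0.4469 m³/s
w_2 = (13.3 − 3.3)/2 = 5 m; q_2 = 0.54 × 1.92 × 5 = 5.184 m³/s
w_3 = (16.6 − 10.9)/2 = 2.85 m; q_3 = 0.60 × 2.23 × 2.85 = 3.813 m³/s
w_4 = (19.9 − 13.3)/2 = 3.3 m; q_4 = 0.58 × 1.79 × 3.3 = 3.426 m³/s
w_5 = (26.4 − 16.6)/2 = 4.9 m; q_5 = 0.57 × 1.55 × 4.9 = 4.329 m³/s
w_6 = (29.1 − 19.9)/2 = 4.6 m; q_6 = 0.54 × 1.13 × 4.6 = 2.807 m³/s
w_7 = (29.1 − 26.4)/2 = 1.35 m; q_7 = 0.40 × 0.57 × 1.35 = 0.3078 m³/s
Q = Σ qᵢ = 20.31 m³/s

20.3 m³/s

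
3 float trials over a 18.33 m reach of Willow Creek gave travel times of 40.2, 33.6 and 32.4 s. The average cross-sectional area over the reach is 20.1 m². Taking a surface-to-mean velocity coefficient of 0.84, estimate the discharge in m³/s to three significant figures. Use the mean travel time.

8.74 m³/s

t̄ = (40.2 + 33.6 + 32.4) / 3 = 35.4 s
v_surface = L / t̄ = 18.33 / 35.4 = 0.5178 m/s
v_mean = 0.84 × 0.5178 = 0.4349 m/s
Q = A × v_mean = 20.1 × 0.4349 = 8.742 m³/s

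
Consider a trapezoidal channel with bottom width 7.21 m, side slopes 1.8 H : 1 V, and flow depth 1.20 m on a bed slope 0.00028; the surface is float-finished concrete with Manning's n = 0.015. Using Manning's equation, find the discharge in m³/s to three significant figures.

11.9 m³/s

A = (b + z·y)·y = (7.21 + 1.8×1.20)×1.20 = 11.24 m²
P = b + 2y√(1+z²) = 7.21 + 2×1.20×√(1+1.8²) = 12.15 m
R = A/P = 11.24/12.15 = 0.9253 m
Q = (1/n)·A·R^(2/3)·S^(1/2) = (1/0.015) × 11.24 × 0.9253^(2/3) × 0.00028^(1/2) = 11.91 m³/s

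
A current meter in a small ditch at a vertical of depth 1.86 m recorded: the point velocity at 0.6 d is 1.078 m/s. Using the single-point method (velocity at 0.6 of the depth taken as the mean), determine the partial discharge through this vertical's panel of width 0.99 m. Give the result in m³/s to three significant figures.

v̄ = v₀.₆ = 1.078 m/s
q = v̄ × d × w = 1.078 × 1.86 × 0.99 = 1.985 m³/s

1.99 m³/s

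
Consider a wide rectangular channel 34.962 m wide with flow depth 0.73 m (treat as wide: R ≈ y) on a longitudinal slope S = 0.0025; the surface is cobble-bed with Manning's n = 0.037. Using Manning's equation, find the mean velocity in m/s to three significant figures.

1.10 m/s

A = b·y = 34.962 × 0.73 = 25.52 m²
Wide channel: R ≈ y = 0.73 m
Q = (1/n)·A·R^(2/3)·S^(1/2) = (1/0.037) × 25.52 × 0.7300^(2/3) × 0.0025^(1/2) = 27.96 m³/s
V = Q/A = 27.96/25.52 = 1.096 m/s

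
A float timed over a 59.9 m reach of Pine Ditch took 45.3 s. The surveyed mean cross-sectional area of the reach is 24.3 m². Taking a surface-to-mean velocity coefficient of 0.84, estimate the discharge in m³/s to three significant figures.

v_surface = L / t̄ = 59.9 / 45.3 = 1.322 m/s
v_mean = 0.84 × 1.322 = 1.111 m/s
Q = A × v_mean = 24.3 × 1.111 = 26.99 m³/s

27.0 m³/s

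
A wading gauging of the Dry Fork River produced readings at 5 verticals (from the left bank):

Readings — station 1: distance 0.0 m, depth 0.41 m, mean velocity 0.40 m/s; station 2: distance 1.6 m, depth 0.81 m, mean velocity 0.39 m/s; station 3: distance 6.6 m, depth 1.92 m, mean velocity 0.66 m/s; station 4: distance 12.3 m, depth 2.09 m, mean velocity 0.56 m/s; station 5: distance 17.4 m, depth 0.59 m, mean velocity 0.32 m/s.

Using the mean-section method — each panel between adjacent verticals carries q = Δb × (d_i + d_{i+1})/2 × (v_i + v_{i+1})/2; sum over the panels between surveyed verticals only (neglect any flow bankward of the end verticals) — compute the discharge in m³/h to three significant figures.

50200 m³/h

Panel 1-2: Δb = 1.6 m, d̄ = (0.41+0.81)/2 = 0.61, v̄ = (0.40+0.39)/2 = 0.395 → q = 1.6×0.61×0.395 = 0.3855 m³/s
Panel 2-3: Δb = 5 m, d̄ = (0.81+1.92)/2 = 1.365, v̄ = (0.39+0.66)/2 = 0.525 → q = 5×1.365×0.525 = 3.583 m³/s
Panel 3-4: Δb = 5.7 m, d̄ = (1.92+2.09)/2 = 2.005, v̄ = (0.66+0.56)/2 = 0.61 → q = 5.7×2.005×0.61 = 6.971 m³/s
Panel 4-5: Δb = 5.1 m, d̄ = (2.09+0.59)/2 = 1.34, v̄ = (0.56+0.32)/2 = 0.44 → q = 5.1×1.34×0.44 = 3.007 m³/s
Q = Σ q = 13.95 m³/s
= 13.95 × 3600 = 50210 m³/h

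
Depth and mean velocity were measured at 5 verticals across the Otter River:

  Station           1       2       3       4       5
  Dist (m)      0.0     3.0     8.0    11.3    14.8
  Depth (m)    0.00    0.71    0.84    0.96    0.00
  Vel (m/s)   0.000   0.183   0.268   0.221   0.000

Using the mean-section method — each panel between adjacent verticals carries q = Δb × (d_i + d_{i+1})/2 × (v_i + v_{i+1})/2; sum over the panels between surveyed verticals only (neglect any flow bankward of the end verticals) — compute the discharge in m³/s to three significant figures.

Panel 1-2: Δb = 3 m, d̄ = (0.00+0.71)/2 = 0.355, v̄ = (0.000+0.183)/2 = 0.0915 → q = 3×0.355×0.0915 = 0.09745 m³/s
Panel 2-3: Δb = 5 m, d̄ = (0.71+0.84)/2 = 0.775, v̄ = (0.183+0.268)/2 = 0.2255 → q = 5×0.775×0.2255 = 0.8738 m³/s
Panel 3-4: Δb = 3.3 m, d̄ = (0.84+0.96)/2 = 0.9, v̄ = (0.268+0.221)/2 = 0.2445 → q = 3.3×0.9×0.2445 = 0.7262 m³/s
Panel 4-5: Δb = 3.5 m, d̄ = (0.96+0.00)/2 = 0.48, v̄ = (0.221+0.000)/2 = 0.1105 → q = 3.5×0.48×0.1105 = 0.1856 m³/s
Q = Σ q = 1.883 m³/s

1.88 m³/s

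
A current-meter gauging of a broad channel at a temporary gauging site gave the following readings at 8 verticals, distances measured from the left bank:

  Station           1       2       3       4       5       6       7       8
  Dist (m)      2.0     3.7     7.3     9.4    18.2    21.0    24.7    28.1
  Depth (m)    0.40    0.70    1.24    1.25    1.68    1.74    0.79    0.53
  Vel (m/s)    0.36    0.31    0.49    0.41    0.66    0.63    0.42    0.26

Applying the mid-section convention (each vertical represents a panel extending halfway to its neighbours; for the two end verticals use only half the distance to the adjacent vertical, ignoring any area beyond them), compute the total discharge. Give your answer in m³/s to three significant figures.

w_1 = (3.7 − 2.0)/2 = 0.85 m; q_1 = 0.36 × 0.40 × 0.85 = 0.1224 m³/s
w_2 = (7.3 − 2.0)/2 = 2.65 m; q_2 = 0.31 × 0.70 × 2.65 = 0.5751 m³/s
w_3 = (9.4 − 3.7)/2 = 2.85 m; q_3 = 0.49 × 1.24 × 2.85 = 1.732 m³/s
w_4 = (18.2 − 7.3)/2 = 5.45 m; q_4 = 0.41 × 1.25 × 5.45 = 2.793 m³/s
w_5 = (21.0 − 9.4)/2 = 5.8 m; q_5 = 0.66 × 1.68 × 5.8 = 6.431 m³/s
w_6 = (24.7 − 18.2)/2 = 3.25 m; q_6 = 0.63 × 1.74 × 3.25 = 3.563 m³/s
w_7 = (28.1 − 21.0)/2 = 3.55 m; q_7 = 0.42 × 0.79 × 3.55 = 1.178 m³/s
w_8 = (28.1 − 24.7)/2 = 1.7 m; q_8 = 0.26 × 0.53 × 1.7 = 0.2343 m³/s
Q = Σ qᵢ = 16.63 m³/s

16.6 m³/s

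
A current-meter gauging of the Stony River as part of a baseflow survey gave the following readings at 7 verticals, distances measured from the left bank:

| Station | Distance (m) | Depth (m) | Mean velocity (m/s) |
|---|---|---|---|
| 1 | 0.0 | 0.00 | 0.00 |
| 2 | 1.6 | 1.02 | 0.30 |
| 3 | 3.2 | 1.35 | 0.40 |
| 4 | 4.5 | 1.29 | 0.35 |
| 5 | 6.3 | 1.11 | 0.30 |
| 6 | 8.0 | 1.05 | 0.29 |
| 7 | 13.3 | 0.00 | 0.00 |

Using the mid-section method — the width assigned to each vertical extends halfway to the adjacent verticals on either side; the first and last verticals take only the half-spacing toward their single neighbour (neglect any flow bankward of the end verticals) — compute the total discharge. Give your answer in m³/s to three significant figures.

3.62 m³/s

w_2 = (3.2 − 0.0)/2 = 1.6 m; q_2 = 0.30 × 1.02 × 1.6 = 0.4896 m³/s
w_3 = (4.5 − 1.6)/2 = 1.45 m; q_3 = 0.40 × 1.35 × 1.45 = 0.7830 m³/s
w_4 = (6.3 − 3.2)/2 = 1.55 m; q_4 = 0.35 × 1.29 × 1.55 = 0.6998 m³/s
w_5 = (8.0 − 4.5)/2 = 1.75 m; q_5 = 0.30 × 1.11 × 1.75 = 0.5828 m³/s
w_6 = (13.3 − 6.3)/2 = 3.5 m; q_6 = 0.29 × 1.05 × 3.5 = 1.066 m³/s
Stations 1, 7 contribute zero (depth or velocity is 0).
Q = Σ qᵢ = 3.621 m³/s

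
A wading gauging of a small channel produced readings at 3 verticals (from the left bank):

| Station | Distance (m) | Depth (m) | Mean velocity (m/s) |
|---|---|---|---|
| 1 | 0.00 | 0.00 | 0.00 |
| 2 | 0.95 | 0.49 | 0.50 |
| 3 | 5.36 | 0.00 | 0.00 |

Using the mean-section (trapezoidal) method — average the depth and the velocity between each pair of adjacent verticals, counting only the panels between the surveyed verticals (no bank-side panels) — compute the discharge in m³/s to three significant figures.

0.328 m³/s

Panel 1-2: Δb = 0.95 m, d̄ = (0.00+0.49)/2 = 0.245, v̄ = (0.00+0.50)/2 = 0.25 → q = 0.95×0.245×0.25 = 0.05819 m³/s
Panel 2-3: Δb = 4.41 m, d̄ = (0.49+0.00)/2 = 0.245, v̄ = (0.50+0.00)/2 = 0.25 → q = 4.41×0.245×0.25 = 0.2701 m³/s
Q = Σ q = 0.3283 m³/s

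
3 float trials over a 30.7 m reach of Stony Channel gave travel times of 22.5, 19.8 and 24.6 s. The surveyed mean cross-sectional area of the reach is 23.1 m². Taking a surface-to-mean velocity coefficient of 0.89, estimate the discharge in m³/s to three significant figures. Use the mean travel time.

28.3 m³/s

t̄ = (22.5 + 19.8 + 24.6) / 3 = 22.3 s
v_surface = L / t̄ = 30.7 / 22.3 = 1.377 m/s
v_mean = 0.89 × 1.377 = 1.225 m/s
Q = A × v_mean = 23.1 × 1.225 = 28.30 m³/s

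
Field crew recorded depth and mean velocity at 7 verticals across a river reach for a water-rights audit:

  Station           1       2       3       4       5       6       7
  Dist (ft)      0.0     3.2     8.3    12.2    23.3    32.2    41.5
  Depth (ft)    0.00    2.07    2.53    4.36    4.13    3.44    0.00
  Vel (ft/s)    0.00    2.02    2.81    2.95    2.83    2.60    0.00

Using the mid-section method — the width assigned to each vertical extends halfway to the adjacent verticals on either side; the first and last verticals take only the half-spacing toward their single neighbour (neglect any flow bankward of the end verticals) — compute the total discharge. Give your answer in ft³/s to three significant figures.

344 ft³/s

w_2 = (8.3 − 0.0)/2 = 4.15 ft; q_2 = 2.02 × 2.07 × 4.15 = 17.35 ft³/s
w_3 = (12.2 − 3.2)/2 = 4.5 ft; q_3 = 2.81 × 2.53 × 4.5 = 31.99 ft³/s
w_4 = (23.3 − 8.3)/2 = 7.5 ft; q_4 = 2.95 × 4.36 × 7.5 = 96.47 ft³/s
w_5 = (32.2 − 12.2)/2 = 10 ft; q_5 = 2.83 × 4.13 × 10 = 116.9 ft³/s
w_6 = (41.5 − 23.3)/2 = 9.1 ft; q_6 = 2.60 × 3.44 × 9.1 = 81.39 ft³/s
Stations 1, 7 contribute zero (depth or velocity is 0).
Q = Σ qᵢ = 344.1 ft³/s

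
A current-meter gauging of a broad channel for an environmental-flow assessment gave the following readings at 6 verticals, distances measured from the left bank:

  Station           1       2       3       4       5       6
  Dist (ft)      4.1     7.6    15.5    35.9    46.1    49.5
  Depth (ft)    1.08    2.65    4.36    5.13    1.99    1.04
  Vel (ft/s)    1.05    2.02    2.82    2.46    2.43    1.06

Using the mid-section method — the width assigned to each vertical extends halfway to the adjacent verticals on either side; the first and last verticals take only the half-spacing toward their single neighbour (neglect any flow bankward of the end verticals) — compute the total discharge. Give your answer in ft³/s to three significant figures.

434 ft³/s

w_1 = (7.6 − 4.1)/2 = 1.75 ft; q_1 = 1.05 × 1.08 × 1.75 = 1.985 ft³/s
w_2 = (15.5 − 4.1)/2 = 5.7 ft; q_2 = 2.02 × 2.65 × 5.7 = 30.51 ft³/s
w_3 = (35.9 − 7.6)/2 = 14.15 ft; q_3 = 2.82 × 4.36 × 14.15 = 174.0 ft³/s
w_4 = (46.1 − 15.5)/2 = 15.3 ft; q_4 = 2.46 × 5.13 × 15.3 = 193.1 ft³/s
w_5 = (49.5 − 35.9)/2 = 6.8 ft; q_5 = 2.43 × 1.99 × 6.8 = 32.88 ft³/s
w_6 = (49.5 − 46.1)/2 = 1.7 ft; q_6 = 1.06 × 1.04 × 1.7 = 1.874 ft³/s
Q = Σ qᵢ = 434.3 ft³/s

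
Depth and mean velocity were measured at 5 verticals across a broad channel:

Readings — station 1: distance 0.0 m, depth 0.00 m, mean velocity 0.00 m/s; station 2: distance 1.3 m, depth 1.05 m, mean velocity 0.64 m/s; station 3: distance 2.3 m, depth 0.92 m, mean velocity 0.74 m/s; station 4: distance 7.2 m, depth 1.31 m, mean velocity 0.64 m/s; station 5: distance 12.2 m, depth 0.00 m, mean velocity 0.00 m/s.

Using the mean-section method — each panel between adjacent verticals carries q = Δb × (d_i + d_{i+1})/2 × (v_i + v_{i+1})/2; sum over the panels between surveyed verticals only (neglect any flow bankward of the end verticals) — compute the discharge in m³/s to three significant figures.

5.72 m³/s

Panel 1-2: Δb = 1.3 m, d̄ = (0.00+1.05)/2 = 0.525, v̄ = (0.00+0.64)/2 = 0.32 → q = 1.3×0.525×0.32 = 0.2184 m³/s
Panel 2-3: Δb = 1 m, d̄ = (1.05+0.92)/2 = 0.985, v̄ = (0.64+0.74)/2 = 0.69 → q = 1×0.985×0.69 = 0.6797 m³/s
Panel 3-4: Δb = 4.9 m, d̄ = (0.92+1.31)/2 = 1.115, v̄ = (0.74+0.64)/2 = 0.69 → q = 4.9×1.115×0.69 = 3.770 m³/s
Panel 4-5: Δb = 5 m, d̄ = (1.31+0.00)/2 = 0.655, v̄ = (0.64+0.00)/2 = 0.32 → q = 5×0.655×0.32 = 1.048 m³/s
Q = Σ q = 5.716 m³/s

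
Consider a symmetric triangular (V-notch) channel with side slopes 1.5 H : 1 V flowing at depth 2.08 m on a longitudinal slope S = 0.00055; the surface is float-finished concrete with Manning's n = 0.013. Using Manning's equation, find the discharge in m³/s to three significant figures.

10.6 m³/s

A = z·y² = 1.5×2.08² = 6.490 m²
P = 2y√(1+z²) = 2×2.08×√(1+1.5²) = 7.500 m
R = A/P = 6.490/7.500 = 0.8653 m
Q = (1/n)·A·R^(2/3)·S^(1/2) = (1/0.013) × 6.490 × 0.8653^(2/3) × 0.00055^(1/2) = 10.63 m³/s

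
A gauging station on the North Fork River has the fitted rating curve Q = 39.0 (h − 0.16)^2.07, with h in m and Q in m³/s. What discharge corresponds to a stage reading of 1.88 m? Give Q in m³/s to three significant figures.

120 m³/s

Q = 39.0 × (1.88 − 0.16)^2.07 = 39.0 × 1.72^2.07 = 119.8 m³/s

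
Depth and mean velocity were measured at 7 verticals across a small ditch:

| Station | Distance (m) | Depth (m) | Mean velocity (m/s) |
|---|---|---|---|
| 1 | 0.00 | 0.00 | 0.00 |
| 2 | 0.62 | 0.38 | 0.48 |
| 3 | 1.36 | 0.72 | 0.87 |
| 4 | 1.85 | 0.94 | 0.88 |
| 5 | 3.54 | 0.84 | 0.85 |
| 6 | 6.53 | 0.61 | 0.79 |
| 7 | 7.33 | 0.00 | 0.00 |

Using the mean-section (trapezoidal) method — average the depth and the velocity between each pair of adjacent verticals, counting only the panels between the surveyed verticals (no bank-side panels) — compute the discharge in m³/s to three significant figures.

3.83 m³/s

Panel 1-2: Δb = 0.62 m, d̄ = (0.00+0.38)/2 = 0.19, v̄ = (0.00+0.48)/2 = 0.24 → q = 0.62×0.19×0.24 = 0.02827 m³/s
Panel 2-3: Δb = 0.74 m, d̄ = (0.38+0.72)/2 = 0.55, v̄ = (0.48+0.87)/2 = 0.675 → q = 0.74×0.55×0.675 = 0.2747 m³/s
Panel 3-4: Δb = 0.49 m, d̄ = (0.72+0.94)/2 = 0.83, v̄ = (0.87+0.88)/2 = 0.875 → q = 0.49×0.83×0.875 = 0.3559 m³/s
Panel 4-5: Δb = 1.69 m, d̄ = (0.94+0.84)/2 = 0.89, v̄ = (0.88+0.85)/2 = 0.865 → q = 1.69×0.89×0.865 = 1.301 m³/s
Panel 5-6: Δb = 2.99 m, d̄ = (0.84+0.61)/2 = 0.725, v̄ = (0.85+0.79)/2 = 0.82 → q = 2.99×0.725×0.82 = 1.778 m³/s
Panel 6-7: Δb = 0.8 m, d̄ = (0.61+0.00)/2 = 0.305, v̄ = (0.79+0.00)/2 = 0.395 → q = 0.8×0.305×0.395 = 0.09638 m³/s
Q = Σ q = 3.834 m³/s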